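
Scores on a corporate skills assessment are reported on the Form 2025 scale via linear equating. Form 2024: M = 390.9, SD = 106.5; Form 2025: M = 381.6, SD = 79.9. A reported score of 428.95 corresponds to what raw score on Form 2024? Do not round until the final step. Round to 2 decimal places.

454.01

Invert y = (SD_Y/SD_X)(x − M_X) + M_Y:
x = (SD_X/SD_Y)(y − M_Y) + M_X = (106.5/79.9)(428.95 − 381.6) + 390.9
x = 1.332916 × 47.350 + 390.9 = 454.01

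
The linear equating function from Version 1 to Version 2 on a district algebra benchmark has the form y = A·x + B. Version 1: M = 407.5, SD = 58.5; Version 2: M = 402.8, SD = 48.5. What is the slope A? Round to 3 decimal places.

A = SD_Y / SD_X = 48.5 / 58.5 = 0.829

0.829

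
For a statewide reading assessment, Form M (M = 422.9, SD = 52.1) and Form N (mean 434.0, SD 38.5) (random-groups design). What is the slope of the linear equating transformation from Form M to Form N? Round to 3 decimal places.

0.739

A = SD_Y / SD_X = 38.5 / 52.1 = 0.739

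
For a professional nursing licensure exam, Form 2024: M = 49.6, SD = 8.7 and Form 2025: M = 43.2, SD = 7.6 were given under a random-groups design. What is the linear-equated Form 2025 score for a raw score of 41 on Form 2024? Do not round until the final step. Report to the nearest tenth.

35.7

Linear equating: y = (SD_Y/SD_X)(x − M_X) + M_Y
y = (7.6/8.7)(41 − 49.6) + 43.2
y = 0.873563 × -8.6 + 43.2 = -7.5126 + 43.2 = 35.7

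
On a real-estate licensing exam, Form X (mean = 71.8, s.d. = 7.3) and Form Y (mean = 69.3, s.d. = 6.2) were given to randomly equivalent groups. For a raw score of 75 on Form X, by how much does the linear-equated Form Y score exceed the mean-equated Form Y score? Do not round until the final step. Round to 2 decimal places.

Mean-equated: 75 + (69.3 − 71.8) = 72.50
Linear-equated: (6.2/7.3)(75 − 71.8) + 69.3 = 72.018
Difference = 72.018 − 72.50 = -0.48

-0.48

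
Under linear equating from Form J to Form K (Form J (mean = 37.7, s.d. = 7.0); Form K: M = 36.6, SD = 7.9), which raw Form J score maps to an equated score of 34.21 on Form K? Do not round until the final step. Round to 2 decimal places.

Invert y = (SD_Y/SD_X)(x − M_X) + M_Y:
x = (SD_X/SD_Y)(y − M_Y) + M_X = (7.0/7.9)(34.21 − 36.6) + 37.7
x = 0.886076 × -2.390 + 37.7 = 35.58

35.58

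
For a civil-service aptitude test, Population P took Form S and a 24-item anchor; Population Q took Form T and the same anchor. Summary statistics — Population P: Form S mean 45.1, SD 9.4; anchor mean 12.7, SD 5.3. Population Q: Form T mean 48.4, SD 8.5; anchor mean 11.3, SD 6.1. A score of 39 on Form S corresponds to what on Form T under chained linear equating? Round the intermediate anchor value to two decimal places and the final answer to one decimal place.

45.6

Form S → anchor (Population P): v = (5.3/9.4)(39 − 45.1) + 12.7 = 9.26
anchor → Form T (Population Q): y = (8.5/6.1)(9.26 − 11.3) + 48.4 = 45.6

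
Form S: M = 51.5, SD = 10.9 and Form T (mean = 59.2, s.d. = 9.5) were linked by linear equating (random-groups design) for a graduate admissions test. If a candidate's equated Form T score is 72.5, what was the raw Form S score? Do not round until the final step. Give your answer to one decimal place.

66.8

Invert y = (SD_Y/SD_X)(x − M_X) + M_Y:
x = (SD_X/SD_Y)(y − M_Y) + M_X = (10.9/9.5)(72.5 − 59.2) + 51.5
x = 1.147368 × 13.300 + 51.5 = 66.8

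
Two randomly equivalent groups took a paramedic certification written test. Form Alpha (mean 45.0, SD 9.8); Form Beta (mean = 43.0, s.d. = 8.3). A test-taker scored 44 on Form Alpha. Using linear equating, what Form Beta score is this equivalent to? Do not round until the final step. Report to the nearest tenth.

Linear equating: y = (SD_Y/SD_X)(x − M_X) + M_Y
y = (8.3/9.8)(44 − 45.0) + 43.0
y = 0.846939 × -1.0 + 43.0 = -0.8469 + 43.0 = 42.2

42.2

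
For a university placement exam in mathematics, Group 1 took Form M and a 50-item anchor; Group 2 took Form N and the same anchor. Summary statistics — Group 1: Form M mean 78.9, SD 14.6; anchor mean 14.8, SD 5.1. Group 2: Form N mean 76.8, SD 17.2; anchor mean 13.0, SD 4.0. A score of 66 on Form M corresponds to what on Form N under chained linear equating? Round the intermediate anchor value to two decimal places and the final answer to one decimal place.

Form M → anchor (Group 1): v = (5.1/14.6)(66 − 78.9) + 14.8 = 10.29
anchor → Form N (Group 2): y = (17.2/4.0)(10.29 − 13.0) + 76.8 = 65.1

65.1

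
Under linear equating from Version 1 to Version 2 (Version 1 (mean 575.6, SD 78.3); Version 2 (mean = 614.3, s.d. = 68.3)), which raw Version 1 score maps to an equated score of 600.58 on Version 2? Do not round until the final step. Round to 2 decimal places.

Invert y = (SD_Y/SD_X)(x − M_X) + M_Y:
x = (SD_X/SD_Y)(y − M_Y) + M_X = (78.3/68.3)(600.58 − 614.3) + 575.6
x = 1.146413 × -13.720 + 575.6 = 559.87

559.87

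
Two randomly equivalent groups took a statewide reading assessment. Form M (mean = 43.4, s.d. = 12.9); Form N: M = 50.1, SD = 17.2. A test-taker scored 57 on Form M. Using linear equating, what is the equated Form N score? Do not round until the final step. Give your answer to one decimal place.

Linear equating: y = (SD_Y/SD_X)(x − M_X) + M_Y
y = (17.2/12.9)(57 − 43.4) + 50.1
y = 1.333333 × 13.6 + 50.1 = 18.1333 + 50.1 = 68.2

68.2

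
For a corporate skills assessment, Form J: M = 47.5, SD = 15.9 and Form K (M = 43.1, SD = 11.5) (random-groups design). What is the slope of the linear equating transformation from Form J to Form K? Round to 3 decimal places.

A = SD_Y / SD_X = 11.5 / 15.9 = 0.723

0.723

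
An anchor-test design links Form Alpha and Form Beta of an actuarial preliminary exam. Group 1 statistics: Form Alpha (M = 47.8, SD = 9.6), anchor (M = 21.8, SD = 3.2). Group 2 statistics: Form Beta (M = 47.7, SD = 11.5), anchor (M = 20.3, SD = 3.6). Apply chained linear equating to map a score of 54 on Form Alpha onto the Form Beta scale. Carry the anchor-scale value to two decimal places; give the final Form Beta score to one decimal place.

59.1

Form Alpha → anchor (Group 1): v = (3.2/9.6)(54 − 47.8) + 21.8 = 23.87
anchor → Form Beta (Group 2): y = (11.5/3.6)(23.87 − 20.3) + 47.7 = 59.1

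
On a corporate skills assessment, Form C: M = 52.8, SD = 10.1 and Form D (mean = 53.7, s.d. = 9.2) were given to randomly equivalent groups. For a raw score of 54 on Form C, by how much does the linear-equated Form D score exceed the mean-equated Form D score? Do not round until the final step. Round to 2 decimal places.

Mean-equated: 54 + (53.7 − 52.8) = 54.90
Linear-equated: (9.2/10.1)(54 − 52.8) + 53.7 = 54.793
Difference = 54.793 − 54.90 = -0.11

-0.11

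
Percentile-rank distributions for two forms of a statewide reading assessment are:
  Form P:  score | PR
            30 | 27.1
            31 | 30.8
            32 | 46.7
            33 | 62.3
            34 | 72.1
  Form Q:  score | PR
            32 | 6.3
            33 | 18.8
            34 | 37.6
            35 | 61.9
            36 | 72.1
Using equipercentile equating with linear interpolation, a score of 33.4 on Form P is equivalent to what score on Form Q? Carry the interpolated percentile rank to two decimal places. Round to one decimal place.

PR of 33.4 on Form P: 62.3 + (33.4 − 33)/(34 − 33) × (72.1 − 62.3) = 66.22
On Form Q, PR 66.22 falls between score 35 (PR 61.9) and 36 (PR 72.1).
Interpolate: 35 + (66.22 − 61.9)/(72.1 − 61.9) × (36 − 35) = 35.4

35.4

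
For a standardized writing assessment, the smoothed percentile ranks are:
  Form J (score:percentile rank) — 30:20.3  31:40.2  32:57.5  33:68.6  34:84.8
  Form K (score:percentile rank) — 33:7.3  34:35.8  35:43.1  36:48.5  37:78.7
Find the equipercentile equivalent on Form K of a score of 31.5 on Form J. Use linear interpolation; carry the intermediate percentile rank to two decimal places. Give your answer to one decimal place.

36.0

PR of 31.5 on Form J: 40.2 + (31.5 − 31)/(32 − 31) × (57.5 − 40.2) = 48.85
On Form K, PR 48.85 falls between score 36 (PR 48.5) and 37 (PR 78.7).
Interpolate: 36 + (48.85 − 48.5)/(78.7 − 48.5) × (37 − 36) = 36.0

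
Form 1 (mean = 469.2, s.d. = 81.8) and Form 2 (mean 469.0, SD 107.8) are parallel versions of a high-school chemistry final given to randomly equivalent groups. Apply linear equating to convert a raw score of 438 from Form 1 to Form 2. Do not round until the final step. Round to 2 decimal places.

427.88

Linear equating: y = (SD_Y/SD_X)(x − M_X) + M_Y
y = (107.8/81.8)(438 − 469.2) + 469.0
y = 1.317848 × -31.2 + 469.0 = -41.1169 + 469.0 = 427.88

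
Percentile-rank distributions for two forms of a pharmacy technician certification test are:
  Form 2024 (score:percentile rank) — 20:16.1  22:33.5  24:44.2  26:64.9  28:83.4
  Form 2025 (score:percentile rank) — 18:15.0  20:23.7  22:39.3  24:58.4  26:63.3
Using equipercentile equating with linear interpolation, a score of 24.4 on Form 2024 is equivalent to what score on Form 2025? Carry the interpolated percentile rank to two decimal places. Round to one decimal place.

PR of 24.4 on Form 2024: 44.2 + (24.4 − 24)/(26 − 24) × (64.9 − 44.2) = 48.34
On Form 2025, PR 48.34 falls between score 22 (PR 39.3) and 24 (PR 58.4).
Interpolate: 22 + (48.34 − 39.3)/(58.4 − 39.3) × (24 − 22) = 22.9

22.9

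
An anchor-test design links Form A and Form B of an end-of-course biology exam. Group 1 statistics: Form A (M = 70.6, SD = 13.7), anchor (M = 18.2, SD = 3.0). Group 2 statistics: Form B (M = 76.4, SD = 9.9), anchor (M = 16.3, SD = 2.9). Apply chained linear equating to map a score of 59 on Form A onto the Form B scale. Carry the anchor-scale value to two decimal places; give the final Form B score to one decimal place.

74.2

Form A → anchor (Group 1): v = (3.0/13.7)(59 − 70.6) + 18.2 = 15.66
anchor → Form B (Group 2): y = (9.9/2.9)(15.66 − 16.3) + 76.4 = 74.2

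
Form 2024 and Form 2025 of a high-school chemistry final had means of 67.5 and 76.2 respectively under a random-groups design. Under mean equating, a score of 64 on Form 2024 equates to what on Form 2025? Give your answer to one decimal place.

72.7

Mean equating: y = x + (M_Y − M_X) = 64 + (76.2 − 67.5) = 72.7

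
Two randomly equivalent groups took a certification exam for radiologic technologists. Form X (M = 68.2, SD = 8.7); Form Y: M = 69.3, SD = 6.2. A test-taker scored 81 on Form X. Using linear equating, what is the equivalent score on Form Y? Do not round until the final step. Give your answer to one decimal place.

Linear equating: y = (SD_Y/SD_X)(x − M_X) + M_Y
y = (6.2/8.7)(81 − 68.2) + 69.3
y = 0.712644 × 12.8 + 69.3 = 9.1218 + 69.3 = 78.4

78.4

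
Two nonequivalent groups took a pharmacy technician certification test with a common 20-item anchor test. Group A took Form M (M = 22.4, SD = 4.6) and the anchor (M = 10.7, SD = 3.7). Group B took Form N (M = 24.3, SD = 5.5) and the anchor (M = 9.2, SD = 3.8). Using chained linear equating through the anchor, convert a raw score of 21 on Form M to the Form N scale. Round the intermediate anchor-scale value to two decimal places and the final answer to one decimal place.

Form M → anchor (Group A): v = (3.7/4.6)(21 − 22.4) + 10.7 = 9.57
anchor → Form N (Group B): y = (5.5/3.8)(9.57 − 9.2) + 24.3 = 24.8

24.8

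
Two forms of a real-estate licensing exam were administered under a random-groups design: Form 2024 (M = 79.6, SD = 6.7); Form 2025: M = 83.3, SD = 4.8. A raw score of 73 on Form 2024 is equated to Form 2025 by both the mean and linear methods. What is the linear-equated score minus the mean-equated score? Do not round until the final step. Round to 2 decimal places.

Mean-equated: 73 + (83.3 − 79.6) = 76.70
Linear-equated: (4.8/6.7)(73 − 79.6) + 83.3 = 78.572
Difference = 78.572 − 76.70 = 1.87

1.87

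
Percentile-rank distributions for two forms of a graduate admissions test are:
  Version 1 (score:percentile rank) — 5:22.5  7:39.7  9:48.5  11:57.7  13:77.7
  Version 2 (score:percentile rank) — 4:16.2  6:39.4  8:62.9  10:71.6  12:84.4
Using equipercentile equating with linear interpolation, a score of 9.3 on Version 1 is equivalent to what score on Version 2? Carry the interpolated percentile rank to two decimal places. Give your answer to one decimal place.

6.9

PR of 9.3 on Version 1: 48.5 + (9.3 − 9)/(11 − 9) × (57.7 − 48.5) = 49.88
On Version 2, PR 49.88 falls between score 6 (PR 39.4) and 8 (PR 62.9).
Interpolate: 6 + (49.88 − 39.4)/(62.9 − 39.4) × (8 − 6) = 6.9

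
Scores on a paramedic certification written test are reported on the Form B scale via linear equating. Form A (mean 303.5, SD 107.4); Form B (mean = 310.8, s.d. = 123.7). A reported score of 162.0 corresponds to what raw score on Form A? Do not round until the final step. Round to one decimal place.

Invert y = (SD_Y/SD_X)(x − M_X) + M_Y:
x = (SD_X/SD_Y)(y − M_Y) + M_X = (107.4/123.7)(162.0 − 310.8) + 303.5
x = 0.868230 × -148.800 + 303.5 = 174.3

174.3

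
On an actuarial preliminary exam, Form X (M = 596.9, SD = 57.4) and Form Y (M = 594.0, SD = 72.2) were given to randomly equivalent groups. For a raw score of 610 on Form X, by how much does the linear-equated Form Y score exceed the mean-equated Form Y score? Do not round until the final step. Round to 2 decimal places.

3.38

Mean-equated: 610 + (594.0 − 596.9) = 607.10
Linear-equated: (72.2/57.4)(610 − 596.9) + 594.0 = 610.478
Difference = 610.478 − 607.10 = 3.38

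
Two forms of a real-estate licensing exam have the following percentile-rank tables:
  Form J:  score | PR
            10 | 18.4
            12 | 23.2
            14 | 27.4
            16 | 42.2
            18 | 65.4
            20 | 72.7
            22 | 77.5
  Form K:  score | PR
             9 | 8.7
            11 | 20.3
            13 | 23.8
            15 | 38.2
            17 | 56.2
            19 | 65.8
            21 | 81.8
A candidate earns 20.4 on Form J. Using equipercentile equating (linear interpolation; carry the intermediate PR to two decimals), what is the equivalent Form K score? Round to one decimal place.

PR of 20.4 on Form J: 72.7 + (20.4 − 20)/(22 − 20) × (77.5 − 72.7) = 73.66
On Form K, PR 73.66 falls between score 19 (PR 65.8) and 21 (PR 81.8).
Interpolate: 19 + (73.66 − 65.8)/(81.8 − 65.8) × (21 − 19) = 20.0

20.0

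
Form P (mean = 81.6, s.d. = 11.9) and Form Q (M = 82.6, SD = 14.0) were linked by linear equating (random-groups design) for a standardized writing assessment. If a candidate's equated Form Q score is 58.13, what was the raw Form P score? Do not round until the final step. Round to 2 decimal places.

Invert y = (SD_Y/SD_X)(x − M_X) + M_Y:
x = (SD_X/SD_Y)(y − M_Y) + M_X = (11.9/14.0)(58.13 − 82.6) + 81.6
x = 0.850000 × -24.470 + 81.6 = 60.80

60.80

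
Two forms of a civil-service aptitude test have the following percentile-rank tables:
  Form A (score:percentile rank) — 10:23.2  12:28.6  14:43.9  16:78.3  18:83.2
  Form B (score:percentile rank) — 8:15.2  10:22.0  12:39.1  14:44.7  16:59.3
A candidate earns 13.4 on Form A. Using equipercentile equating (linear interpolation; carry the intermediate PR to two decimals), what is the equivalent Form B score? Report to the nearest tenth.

12.1

PR of 13.4 on Form A: 28.6 + (13.4 − 12)/(14 − 12) × (43.9 − 28.6) = 39.31
On Form B, PR 39.31 falls between score 12 (PR 39.1) and 14 (PR 44.7).
Interpolate: 12 + (39.31 − 39.1)/(44.7 − 39.1) × (14 − 12) = 12.1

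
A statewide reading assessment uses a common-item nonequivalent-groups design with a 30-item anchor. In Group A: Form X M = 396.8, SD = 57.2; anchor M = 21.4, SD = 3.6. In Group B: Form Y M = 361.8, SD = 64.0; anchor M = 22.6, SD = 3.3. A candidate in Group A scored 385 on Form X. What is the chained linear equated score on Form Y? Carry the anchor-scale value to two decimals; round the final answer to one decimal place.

Form X → anchor (Group A): v = (3.6/57.2)(385 − 396.8) + 21.4 = 20.66
anchor → Form Y (Group B): y = (64.0/3.3)(20.66 − 22.6) + 361.8 = 324.2

324.2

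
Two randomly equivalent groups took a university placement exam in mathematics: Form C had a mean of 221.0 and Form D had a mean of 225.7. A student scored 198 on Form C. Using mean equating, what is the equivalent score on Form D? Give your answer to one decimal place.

Mean equating: y = x + (M_Y − M_X) = 198 + (225.7 − 221.0) = 202.7

202.7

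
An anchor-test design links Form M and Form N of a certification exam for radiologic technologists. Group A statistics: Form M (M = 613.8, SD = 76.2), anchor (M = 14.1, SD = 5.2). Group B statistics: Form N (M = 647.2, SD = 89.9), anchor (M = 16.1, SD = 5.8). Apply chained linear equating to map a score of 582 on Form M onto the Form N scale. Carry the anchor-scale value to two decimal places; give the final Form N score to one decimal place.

582.6

Form M → anchor (Group A): v = (5.2/76.2)(582 − 613.8) + 14.1 = 11.93
anchor → Form N (Group B): y = (89.9/5.8)(11.93 − 16.1) + 647.2 = 582.6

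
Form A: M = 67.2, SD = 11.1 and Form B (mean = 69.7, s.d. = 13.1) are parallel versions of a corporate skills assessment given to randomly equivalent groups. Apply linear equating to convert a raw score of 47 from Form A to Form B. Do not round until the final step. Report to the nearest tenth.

45.9

Linear equating: y = (SD_Y/SD_X)(x − M_X) + M_Y
y = (13.1/11.1)(47 − 67.2) + 69.7
y = 1.180180 × -20.2 + 69.7 = -23.8396 + 69.7 = 45.9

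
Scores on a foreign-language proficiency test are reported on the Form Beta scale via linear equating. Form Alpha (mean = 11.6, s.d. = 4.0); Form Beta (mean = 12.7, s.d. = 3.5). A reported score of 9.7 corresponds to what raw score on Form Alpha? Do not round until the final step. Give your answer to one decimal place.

Invert y = (SD_Y/SD_X)(x − M_X) + M_Y:
x = (SD_X/SD_Y)(y − M_Y) + M_X = (4.0/3.5)(9.7 − 12.7) + 11.6
x = 1.142857 × -3.000 + 11.6 = 8.2

8.2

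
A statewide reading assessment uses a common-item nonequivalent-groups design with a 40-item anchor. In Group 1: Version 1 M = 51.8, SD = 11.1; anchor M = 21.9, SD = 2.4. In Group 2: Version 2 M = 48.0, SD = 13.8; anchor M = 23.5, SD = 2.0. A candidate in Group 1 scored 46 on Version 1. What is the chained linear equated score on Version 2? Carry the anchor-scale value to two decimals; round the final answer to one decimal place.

Version 1 → anchor (Group 1): v = (2.4/11.1)(46 − 51.8) + 21.9 = 20.65
anchor → Version 2 (Group 2): y = (13.8/2.0)(20.65 − 23.5) + 48.0 = 28.3

28.3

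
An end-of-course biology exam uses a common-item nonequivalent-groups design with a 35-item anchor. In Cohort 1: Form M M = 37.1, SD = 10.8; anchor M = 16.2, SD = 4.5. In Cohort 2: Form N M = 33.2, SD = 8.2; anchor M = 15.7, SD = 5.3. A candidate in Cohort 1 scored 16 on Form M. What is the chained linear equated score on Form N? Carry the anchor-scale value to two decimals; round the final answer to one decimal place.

20.4

Form M → anchor (Cohort 1): v = (4.5/10.8)(16 − 37.1) + 16.2 = 7.41
anchor → Form N (Cohort 2): y = (8.2/5.3)(7.41 − 15.7) + 33.2 = 20.4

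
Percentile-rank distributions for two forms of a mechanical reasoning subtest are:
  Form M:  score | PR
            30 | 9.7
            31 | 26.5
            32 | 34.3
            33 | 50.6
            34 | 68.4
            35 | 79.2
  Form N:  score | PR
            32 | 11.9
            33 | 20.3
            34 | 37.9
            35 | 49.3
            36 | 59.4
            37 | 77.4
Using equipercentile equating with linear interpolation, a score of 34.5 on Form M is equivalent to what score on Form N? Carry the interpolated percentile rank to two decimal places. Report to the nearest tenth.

36.8

PR of 34.5 on Form M: 68.4 + (34.5 − 34)/(35 − 34) × (79.2 − 68.4) = 73.80
On Form N, PR 73.80 falls between score 36 (PR 59.4) and 37 (PR 77.4).
Interpolate: 36 + (73.80 − 59.4)/(77.4 − 59.4) × (37 − 36) = 36.8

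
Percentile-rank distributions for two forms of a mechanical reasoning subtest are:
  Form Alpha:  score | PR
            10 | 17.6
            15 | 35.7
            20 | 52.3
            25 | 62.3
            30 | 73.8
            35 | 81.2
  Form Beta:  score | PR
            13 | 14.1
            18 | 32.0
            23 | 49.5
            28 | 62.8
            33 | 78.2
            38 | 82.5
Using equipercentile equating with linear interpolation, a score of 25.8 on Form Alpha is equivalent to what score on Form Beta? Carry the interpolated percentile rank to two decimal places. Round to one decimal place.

PR of 25.8 on Form Alpha: 62.3 + (25.8 − 25)/(30 − 25) × (73.8 − 62.3) = 64.14
On Form Beta, PR 64.14 falls between score 28 (PR 62.8) and 33 (PR 78.2).
Interpolate: 28 + (64.14 − 62.8)/(78.2 − 62.8) × (33 − 28) = 28.4

28.4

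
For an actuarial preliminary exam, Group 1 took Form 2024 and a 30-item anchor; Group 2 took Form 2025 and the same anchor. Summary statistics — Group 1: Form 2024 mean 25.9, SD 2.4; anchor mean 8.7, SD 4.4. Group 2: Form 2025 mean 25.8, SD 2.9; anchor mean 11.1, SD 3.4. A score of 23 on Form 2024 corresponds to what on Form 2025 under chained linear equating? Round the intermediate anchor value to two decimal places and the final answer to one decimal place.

Form 2024 → anchor (Group 1): v = (4.4/2.4)(23 − 25.9) + 8.7 = 3.38
anchor → Form 2025 (Group 2): y = (2.9/3.4)(3.38 − 11.1) + 25.8 = 19.2

19.2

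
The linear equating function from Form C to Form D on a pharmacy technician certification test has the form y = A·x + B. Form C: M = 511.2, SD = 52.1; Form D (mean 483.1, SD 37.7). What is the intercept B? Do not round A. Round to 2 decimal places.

113.19

A = SD_Y / SD_X = 37.7 / 52.1 = 0.723608
B = M_Y − A·M_X = 483.1 − 0.723608 × 511.2 = 113.19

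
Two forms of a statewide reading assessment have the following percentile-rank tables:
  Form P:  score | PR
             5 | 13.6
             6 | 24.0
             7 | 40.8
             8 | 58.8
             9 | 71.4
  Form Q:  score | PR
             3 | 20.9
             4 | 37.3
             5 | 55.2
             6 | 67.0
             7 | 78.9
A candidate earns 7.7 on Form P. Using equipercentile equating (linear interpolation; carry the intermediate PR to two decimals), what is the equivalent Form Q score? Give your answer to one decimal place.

PR of 7.7 on Form P: 40.8 + (7.7 − 7)/(8 − 7) × (58.8 − 40.8) = 53.40
On Form Q, PR 53.40 falls between score 4 (PR 37.3) and 5 (PR 55.2).
Interpolate: 4 + (53.40 − 37.3)/(55.2 − 37.3) × (5 − 4) = 4.9

4.9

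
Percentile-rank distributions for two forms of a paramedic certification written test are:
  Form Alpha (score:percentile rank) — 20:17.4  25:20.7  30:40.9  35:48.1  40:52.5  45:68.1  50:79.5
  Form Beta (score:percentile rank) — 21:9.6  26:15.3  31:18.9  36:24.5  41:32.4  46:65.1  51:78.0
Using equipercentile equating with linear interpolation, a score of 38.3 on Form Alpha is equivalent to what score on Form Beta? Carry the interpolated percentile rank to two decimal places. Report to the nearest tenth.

43.8

PR of 38.3 on Form Alpha: 48.1 + (38.3 − 35)/(40 − 35) × (52.5 − 48.1) = 51.00
On Form Beta, PR 51.00 falls between score 41 (PR 32.4) and 46 (PR 65.1).
Interpolate: 41 + (51.00 − 32.4)/(65.1 − 32.4) × (46 − 41) = 43.8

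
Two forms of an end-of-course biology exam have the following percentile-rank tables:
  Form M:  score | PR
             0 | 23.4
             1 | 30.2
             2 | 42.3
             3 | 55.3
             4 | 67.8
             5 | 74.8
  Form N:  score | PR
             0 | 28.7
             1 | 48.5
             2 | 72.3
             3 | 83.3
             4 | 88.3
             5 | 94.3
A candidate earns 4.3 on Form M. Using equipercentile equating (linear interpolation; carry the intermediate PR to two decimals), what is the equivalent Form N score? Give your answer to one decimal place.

1.9

PR of 4.3 on Form M: 67.8 + (4.3 − 4)/(5 − 4) × (74.8 − 67.8) = 69.90
On Form N, PR 69.90 falls between score 1 (PR 48.5) and 2 (PR 72.3).
Interpolate: 1 + (69.90 − 48.5)/(72.3 − 48.5) × (2 − 1) = 1.9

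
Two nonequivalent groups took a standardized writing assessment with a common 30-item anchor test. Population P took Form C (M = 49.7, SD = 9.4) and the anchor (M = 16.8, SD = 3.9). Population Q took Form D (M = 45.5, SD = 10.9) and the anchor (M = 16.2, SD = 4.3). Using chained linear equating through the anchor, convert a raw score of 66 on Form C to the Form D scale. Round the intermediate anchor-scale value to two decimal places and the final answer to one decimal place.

64.2

Form C → anchor (Population P): v = (3.9/9.4)(66 − 49.7) + 16.8 = 23.56
anchor → Form D (Population Q): y = (10.9/4.3)(23.56 − 16.2) + 45.5 = 64.2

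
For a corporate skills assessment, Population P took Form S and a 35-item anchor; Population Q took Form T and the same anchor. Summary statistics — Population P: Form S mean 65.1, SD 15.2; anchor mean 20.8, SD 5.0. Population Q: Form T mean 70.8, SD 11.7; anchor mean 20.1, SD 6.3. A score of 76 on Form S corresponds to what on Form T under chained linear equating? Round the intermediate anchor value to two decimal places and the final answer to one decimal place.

Form S → anchor (Population P): v = (5.0/15.2)(76 − 65.1) + 20.8 = 24.39
anchor → Form T (Population Q): y = (11.7/6.3)(24.39 − 20.1) + 70.8 = 78.8

78.8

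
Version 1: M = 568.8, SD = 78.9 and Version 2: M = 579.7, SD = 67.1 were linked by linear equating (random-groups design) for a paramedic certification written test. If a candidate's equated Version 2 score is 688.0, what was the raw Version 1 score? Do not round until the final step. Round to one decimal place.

696.1

Invert y = (SD_Y/SD_X)(x − M_X) + M_Y:
x = (SD_X/SD_Y)(y − M_Y) + M_X = (78.9/67.1)(688.0 − 579.7) + 568.8
x = 1.175857 × 108.300 + 568.8 = 696.1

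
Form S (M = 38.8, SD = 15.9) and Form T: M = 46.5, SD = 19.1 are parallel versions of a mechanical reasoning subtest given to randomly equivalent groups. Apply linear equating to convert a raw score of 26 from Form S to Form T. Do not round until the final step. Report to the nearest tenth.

Linear equating: y = (SD_Y/SD_X)(x − M_X) + M_Y
y = (19.1/15.9)(26 − 38.8) + 46.5
y = 1.201258 × -12.8 + 46.5 = -15.3761 + 46.5 = 31.1

31.1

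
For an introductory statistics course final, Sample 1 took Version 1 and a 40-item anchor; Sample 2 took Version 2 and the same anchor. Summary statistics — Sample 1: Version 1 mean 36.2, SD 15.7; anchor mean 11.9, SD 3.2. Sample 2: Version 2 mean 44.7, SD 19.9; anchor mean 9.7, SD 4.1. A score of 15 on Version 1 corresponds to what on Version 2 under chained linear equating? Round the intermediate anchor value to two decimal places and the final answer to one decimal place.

34.4

Version 1 → anchor (Sample 1): v = (3.2/15.7)(15 − 36.2) + 11.9 = 7.58
anchor → Version 2 (Sample 2): y = (19.9/4.1)(7.58 − 9.7) + 44.7 = 34.4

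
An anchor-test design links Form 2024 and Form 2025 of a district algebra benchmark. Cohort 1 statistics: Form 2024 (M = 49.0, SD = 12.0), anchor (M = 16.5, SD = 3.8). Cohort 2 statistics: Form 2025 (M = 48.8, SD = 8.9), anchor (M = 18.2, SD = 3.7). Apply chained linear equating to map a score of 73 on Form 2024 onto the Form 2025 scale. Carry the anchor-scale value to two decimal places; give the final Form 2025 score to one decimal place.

63.0

Form 2024 → anchor (Cohort 1): v = (3.8/12.0)(73 − 49.0) + 16.5 = 24.10
anchor → Form 2025 (Cohort 2): y = (8.9/3.7)(24.10 − 18.2) + 48.8 = 63.0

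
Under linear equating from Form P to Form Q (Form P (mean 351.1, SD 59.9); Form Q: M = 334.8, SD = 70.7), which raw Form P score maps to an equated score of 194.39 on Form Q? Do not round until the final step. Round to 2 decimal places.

232.14

Invert y = (SD_Y/SD_X)(x − M_X) + M_Y:
x = (SD_X/SD_Y)(y − M_Y) + M_X = (59.9/70.7)(194.39 − 334.8) + 351.1
x = 0.847242 × -140.410 + 351.1 = 232.14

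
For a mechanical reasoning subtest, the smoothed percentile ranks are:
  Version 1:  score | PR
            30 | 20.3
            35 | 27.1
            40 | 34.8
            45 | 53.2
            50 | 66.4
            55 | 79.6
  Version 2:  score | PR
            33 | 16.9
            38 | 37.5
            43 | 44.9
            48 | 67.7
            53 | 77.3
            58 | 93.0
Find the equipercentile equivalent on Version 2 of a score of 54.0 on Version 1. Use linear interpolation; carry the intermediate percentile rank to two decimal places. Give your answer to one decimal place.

52.8

PR of 54.0 on Version 1: 66.4 + (54.0 − 50)/(55 − 50) × (79.6 − 66.4) = 76.96
On Version 2, PR 76.96 falls between score 48 (PR 67.7) and 53 (PR 77.3).
Interpolate: 48 + (76.96 − 67.7)/(77.3 − 67.7) × (53 − 48) = 52.8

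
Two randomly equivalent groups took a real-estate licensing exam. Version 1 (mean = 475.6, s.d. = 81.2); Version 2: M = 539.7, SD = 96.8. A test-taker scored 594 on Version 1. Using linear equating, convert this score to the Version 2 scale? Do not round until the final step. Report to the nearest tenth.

680.8

Linear equating: y = (SD_Y/SD_X)(x − M_X) + M_Y
y = (96.8/81.2)(594 − 475.6) + 539.7
y = 1.192118 × 118.4 + 539.7 = 141.1468 + 539.7 = 680.8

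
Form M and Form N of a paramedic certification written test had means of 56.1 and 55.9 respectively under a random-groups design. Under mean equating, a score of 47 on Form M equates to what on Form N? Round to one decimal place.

Mean equating: y = x + (M_Y − M_X) = 47 + (55.9 − 56.1) = 46.8

46.8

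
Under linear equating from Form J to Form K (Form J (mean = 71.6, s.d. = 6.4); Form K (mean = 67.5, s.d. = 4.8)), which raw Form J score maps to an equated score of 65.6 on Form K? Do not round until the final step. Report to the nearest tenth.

Invert y = (SD_Y/SD_X)(x − M_X) + M_Y:
x = (SD_X/SD_Y)(y − M_Y) + M_X = (6.4/4.8)(65.6 − 67.5) + 71.6
x = 1.333333 × -1.900 + 71.6 = 69.1

69.1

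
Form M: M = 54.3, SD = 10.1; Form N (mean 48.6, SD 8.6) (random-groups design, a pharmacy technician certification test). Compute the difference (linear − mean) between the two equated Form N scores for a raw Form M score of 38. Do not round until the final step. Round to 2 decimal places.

Mean-equated: 38 + (48.6 − 54.3) = 32.30
Linear-equated: (8.6/10.1)(38 − 54.3) + 48.6 = 34.721
Difference = 34.721 − 32.30 = 2.42

2.42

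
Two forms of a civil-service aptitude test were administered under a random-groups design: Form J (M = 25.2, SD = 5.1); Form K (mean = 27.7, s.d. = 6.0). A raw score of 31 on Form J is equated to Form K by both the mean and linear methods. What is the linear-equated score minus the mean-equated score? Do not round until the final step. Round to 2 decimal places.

1.02

Mean-equated: 31 + (27.7 − 25.2) = 33.50
Linear-equated: (6.0/5.1)(31 − 25.2) + 27.7 = 34.524
Difference = 34.524 − 33.50 = 1.02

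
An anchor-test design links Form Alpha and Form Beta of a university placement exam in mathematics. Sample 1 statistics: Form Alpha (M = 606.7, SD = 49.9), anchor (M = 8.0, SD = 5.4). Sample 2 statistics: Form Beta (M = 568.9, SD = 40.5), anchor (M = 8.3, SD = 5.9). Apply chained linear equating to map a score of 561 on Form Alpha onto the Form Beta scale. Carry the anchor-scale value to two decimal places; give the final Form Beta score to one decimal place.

Form Alpha → anchor (Sample 1): v = (5.4/49.9)(561 − 606.7) + 8.0 = 3.05
anchor → Form Beta (Sample 2): y = (40.5/5.9)(3.05 − 8.3) + 568.9 = 532.9

532.9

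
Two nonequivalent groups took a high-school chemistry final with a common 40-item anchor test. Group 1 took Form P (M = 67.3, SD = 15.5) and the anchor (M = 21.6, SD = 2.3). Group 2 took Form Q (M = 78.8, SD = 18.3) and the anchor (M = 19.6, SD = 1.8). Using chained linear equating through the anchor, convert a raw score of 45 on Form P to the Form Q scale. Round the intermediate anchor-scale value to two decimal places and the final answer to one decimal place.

65.5

Form P → anchor (Group 1): v = (2.3/15.5)(45 − 67.3) + 21.6 = 18.29
anchor → Form Q (Group 2): y = (18.3/1.8)(18.29 − 19.6) + 78.8 = 65.5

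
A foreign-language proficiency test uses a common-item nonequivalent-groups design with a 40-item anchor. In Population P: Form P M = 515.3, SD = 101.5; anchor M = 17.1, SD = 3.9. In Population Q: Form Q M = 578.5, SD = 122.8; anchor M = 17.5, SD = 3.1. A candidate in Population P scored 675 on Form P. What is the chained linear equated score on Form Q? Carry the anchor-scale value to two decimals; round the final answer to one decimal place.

Form P → anchor (Population P): v = (3.9/101.5)(675 − 515.3) + 17.1 = 23.24
anchor → Form Q (Population Q): y = (122.8/3.1)(23.24 − 17.5) + 578.5 = 805.9

805.9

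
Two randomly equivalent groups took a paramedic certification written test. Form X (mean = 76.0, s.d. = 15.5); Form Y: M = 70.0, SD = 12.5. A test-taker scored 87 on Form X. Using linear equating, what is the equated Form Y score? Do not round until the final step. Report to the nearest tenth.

78.9

Linear equating: y = (SD_Y/SD_X)(x − M_X) + M_Y
y = (12.5/15.5)(87 − 76.0) + 70.0
y = 0.806452 × 11.0 + 70.0 = 8.8710 + 70.0 = 78.9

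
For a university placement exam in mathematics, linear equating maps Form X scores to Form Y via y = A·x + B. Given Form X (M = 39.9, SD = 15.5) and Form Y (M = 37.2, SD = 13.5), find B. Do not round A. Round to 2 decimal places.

A = SD_Y / SD_X = 13.5 / 15.5 = 0.870968
B = M_Y − A·M_X = 37.2 − 0.870968 × 39.9 = 2.45

2.45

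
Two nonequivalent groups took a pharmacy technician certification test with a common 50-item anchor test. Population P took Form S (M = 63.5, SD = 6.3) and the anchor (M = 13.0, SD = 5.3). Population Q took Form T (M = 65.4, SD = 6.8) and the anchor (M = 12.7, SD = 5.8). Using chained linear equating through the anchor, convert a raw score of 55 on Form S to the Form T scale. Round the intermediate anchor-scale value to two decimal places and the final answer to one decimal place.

Form S → anchor (Population P): v = (5.3/6.3)(55 − 63.5) + 13.0 = 5.85
anchor → Form T (Population Q): y = (6.8/5.8)(5.85 − 12.7) + 65.4 = 57.4

57.4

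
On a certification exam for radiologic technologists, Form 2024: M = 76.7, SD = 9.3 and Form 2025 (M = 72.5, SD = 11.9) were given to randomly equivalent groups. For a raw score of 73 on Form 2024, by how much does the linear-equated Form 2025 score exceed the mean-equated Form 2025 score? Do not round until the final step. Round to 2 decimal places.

-1.03

Mean-equated: 73 + (72.5 − 76.7) = 68.80
Linear-equated: (11.9/9.3)(73 − 76.7) + 72.5 = 67.766
Difference = 67.766 − 68.80 = -1.03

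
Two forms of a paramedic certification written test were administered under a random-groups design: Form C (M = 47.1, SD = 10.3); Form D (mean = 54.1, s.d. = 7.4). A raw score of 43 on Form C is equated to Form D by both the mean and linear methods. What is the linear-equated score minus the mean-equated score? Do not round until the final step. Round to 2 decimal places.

Mean-equated: 43 + (54.1 − 47.1) = 50.00
Linear-equated: (7.4/10.3)(43 − 47.1) + 54.1 = 51.154
Difference = 51.154 − 50.00 = 1.15

1.15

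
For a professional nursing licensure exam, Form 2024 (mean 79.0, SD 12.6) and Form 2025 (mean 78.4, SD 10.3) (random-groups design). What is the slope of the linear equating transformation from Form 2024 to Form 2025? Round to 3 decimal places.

0.817

A = SD_Y / SD_X = 10.3 / 12.6 = 0.817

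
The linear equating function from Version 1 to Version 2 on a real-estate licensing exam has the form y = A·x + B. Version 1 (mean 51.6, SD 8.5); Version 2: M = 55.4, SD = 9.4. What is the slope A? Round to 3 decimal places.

1.106

A = SD_Y / SD_X = 9.4 / 8.5 = 1.106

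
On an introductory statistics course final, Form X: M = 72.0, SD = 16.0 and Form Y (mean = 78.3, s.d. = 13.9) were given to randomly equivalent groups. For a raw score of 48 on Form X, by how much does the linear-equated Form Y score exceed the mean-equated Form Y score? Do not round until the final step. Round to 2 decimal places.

Mean-equated: 48 + (78.3 − 72.0) = 54.30
Linear-equated: (13.9/16.0)(48 − 72.0) + 78.3 = 57.450
Difference = 57.450 − 54.30 = 3.15

3.15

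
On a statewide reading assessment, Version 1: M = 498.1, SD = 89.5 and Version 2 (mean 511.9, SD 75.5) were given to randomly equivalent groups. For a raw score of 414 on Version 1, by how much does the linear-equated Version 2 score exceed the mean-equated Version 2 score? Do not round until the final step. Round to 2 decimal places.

Mean-equated: 414 + (511.9 − 498.1) = 427.80
Linear-equated: (75.5/89.5)(414 − 498.1) + 511.9 = 440.955
Difference = 440.955 − 427.80 = 13.16

13.16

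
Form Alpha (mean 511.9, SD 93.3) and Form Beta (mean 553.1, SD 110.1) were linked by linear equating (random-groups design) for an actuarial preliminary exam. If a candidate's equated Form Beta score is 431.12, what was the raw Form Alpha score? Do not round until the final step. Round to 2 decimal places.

408.53

Invert y = (SD_Y/SD_X)(x − M_X) + M_Y:
x = (SD_X/SD_Y)(y − M_Y) + M_X = (93.3/110.1)(431.12 − 553.1) + 511.9
x = 0.847411 × -121.980 + 511.9 = 408.53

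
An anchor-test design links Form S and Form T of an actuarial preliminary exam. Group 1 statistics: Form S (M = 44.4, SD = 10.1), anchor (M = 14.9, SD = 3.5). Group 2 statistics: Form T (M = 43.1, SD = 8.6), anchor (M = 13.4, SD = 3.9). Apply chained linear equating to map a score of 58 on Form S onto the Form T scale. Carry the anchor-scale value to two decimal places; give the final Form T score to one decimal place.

56.8

Form S → anchor (Group 1): v = (3.5/10.1)(58 − 44.4) + 14.9 = 19.61
anchor → Form T (Group 2): y = (8.6/3.9)(19.61 − 13.4) + 43.1 = 56.8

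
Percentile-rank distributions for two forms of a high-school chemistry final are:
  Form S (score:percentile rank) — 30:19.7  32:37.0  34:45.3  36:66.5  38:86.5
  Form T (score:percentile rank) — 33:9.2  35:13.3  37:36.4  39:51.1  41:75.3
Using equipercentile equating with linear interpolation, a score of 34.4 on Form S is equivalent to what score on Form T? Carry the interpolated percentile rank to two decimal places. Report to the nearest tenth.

38.8

PR of 34.4 on Form S: 45.3 + (34.4 − 34)/(36 − 34) × (66.5 − 45.3) = 49.54
On Form T, PR 49.54 falls between score 37 (PR 36.4) and 39 (PR 51.1).
Interpolate: 37 + (49.54 − 36.4)/(51.1 − 36.4) × (39 − 37) = 38.8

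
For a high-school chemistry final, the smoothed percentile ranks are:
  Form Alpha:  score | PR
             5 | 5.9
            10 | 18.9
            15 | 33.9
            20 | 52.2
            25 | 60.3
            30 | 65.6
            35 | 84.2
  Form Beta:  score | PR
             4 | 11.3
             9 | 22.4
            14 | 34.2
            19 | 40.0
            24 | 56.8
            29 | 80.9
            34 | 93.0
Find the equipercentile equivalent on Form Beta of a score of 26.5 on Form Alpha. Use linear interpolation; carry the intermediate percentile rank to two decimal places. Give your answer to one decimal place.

PR of 26.5 on Form Alpha: 60.3 + (26.5 − 25)/(30 − 25) × (65.6 − 60.3) = 61.89
On Form Beta, PR 61.89 falls between score 24 (PR 56.8) and 29 (PR 80.9).
Interpolate: 24 + (61.89 − 56.8)/(80.9 − 56.8) × (29 − 24) = 25.1

25.1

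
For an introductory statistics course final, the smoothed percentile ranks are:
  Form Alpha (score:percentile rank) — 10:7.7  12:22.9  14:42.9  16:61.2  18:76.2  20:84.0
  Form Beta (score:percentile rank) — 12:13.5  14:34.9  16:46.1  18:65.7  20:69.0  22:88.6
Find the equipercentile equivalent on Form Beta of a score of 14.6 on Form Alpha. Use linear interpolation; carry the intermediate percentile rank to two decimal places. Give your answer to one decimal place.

PR of 14.6 on Form Alpha: 42.9 + (14.6 − 14)/(16 − 14) × (61.2 − 42.9) = 48.39
On Form Beta, PR 48.39 falls between score 16 (PR 46.1) and 18 (PR 65.7).
Interpolate: 16 + (48.39 − 46.1)/(65.7 − 46.1) × (18 − 16) = 16.2

16.2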